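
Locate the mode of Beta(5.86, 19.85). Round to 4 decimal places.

The density x^(α−1)(1−x)^(β−1) is maximised at (α−1)/(α+β−2) = 4.86/23.71 = 0.2050.

0.2050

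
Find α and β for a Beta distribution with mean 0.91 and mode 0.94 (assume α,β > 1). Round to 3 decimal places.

With s = α+β: μ = α/s and mode = (α−1)/(s−2). Eliminating α = μs,
μs − 1 = m(s−2) ⇒ s(μ−m) = 1−2m ⇒ s = -0.88/-0.03 = 29.3333.
So α = μs = 26.693, β = (1−μ)s = 2.640.

α = 26.693, β = 2.640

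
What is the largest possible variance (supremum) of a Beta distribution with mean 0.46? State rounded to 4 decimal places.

0.2484

Var = μ(1−μ)/(α+β+1), which approaches μ(1−μ) as α+β → 0.
So the supremum is μ(1−μ) = 0.46×0.54 = 0.2484.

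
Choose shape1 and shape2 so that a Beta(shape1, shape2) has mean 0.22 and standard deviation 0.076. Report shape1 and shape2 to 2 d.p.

shape1 = 6.32, shape2 = 22.39

First σ² = 0.005776. Setting shape1 = μn, shape2 = (1−μ)n with n = shape1+shape2,
μ(1−μ)/(n+1) = 0.005776 ⇒ n+1 = 0.1716/0.005776 = 29.7091 ⇒ n = 28.7091.
Hence shape1 = 0.22×28.7091 = 6.32, shape2 = 0.78×28.7091 = 22.39.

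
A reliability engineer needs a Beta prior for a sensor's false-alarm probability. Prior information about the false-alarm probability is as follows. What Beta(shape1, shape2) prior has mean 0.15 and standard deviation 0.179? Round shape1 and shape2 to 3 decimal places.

shape1 = 0.447, shape2 = 2.532

σ² = 0.179² = 0.032041.
With s = shape1+shape2, Var = μ(1−μ)/(s+1), so s+1 = (0.15×0.85)/0.032041 = 3.9793 and s = 2.9793.
shape1 = μs = 0.447, shape2 = (1−μ)s = 2.532.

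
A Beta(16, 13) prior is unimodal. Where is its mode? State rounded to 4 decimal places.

With α,β > 1, mode = (α−1)/(α+β−2) = 15/27 = 0.5556.

0.5556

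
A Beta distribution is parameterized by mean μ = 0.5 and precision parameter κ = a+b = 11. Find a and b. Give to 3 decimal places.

a = 5.500, b = 5.500

a = μκ = 0.5×11 = 5.500 and b = (1−μ)κ = 0.5×11 = 5.500.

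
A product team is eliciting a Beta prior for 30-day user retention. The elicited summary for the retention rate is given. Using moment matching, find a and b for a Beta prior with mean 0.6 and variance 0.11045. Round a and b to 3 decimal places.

Write ν = a+b; then a = μν and Var = μ(1−μ)/(ν+1).
ν = μ(1−μ)/Var − 1 = 0.24/0.11045 − 1 = 1.1729.
a = 0.6·1.1729 = 0.704, b = 0.4·1.1729 = 0.469.

a = 0.704, b = 0.469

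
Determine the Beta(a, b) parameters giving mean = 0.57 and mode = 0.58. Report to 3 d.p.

Let s = a+b. Mean gives a = μs = 0.57s; mode gives (a−1)/(s−2) = 0.58.
Substituting: 0.57s − 1 = 0.58(s−2) = 0.58s − 1.16, so -0.01s = -0.16 and s = 16.0000.
Then a = 0.57×16.0000 = 9.120 and b = s−a = 6.880.

a = 9.120, b = 6.880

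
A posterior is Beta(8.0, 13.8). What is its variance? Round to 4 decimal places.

0.0102

μ = 8.0/21.8 = 0.366972; Var = μ(1−μ)/(α+β+1) = 0.2323037/22.8 = 0.0102.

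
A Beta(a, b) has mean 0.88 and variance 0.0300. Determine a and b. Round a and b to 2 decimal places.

By moment matching, a+b = μ(1−μ)/σ² − 1 = (0.88·0.12)/0.0300 − 1 = 3.5200 − 1 = 2.5200.
Since a/(a+b) = μ, a = 0.88·2.5200 = 2.22 and b = 0.12·2.5200 = 0.30.

a = 2.22, b = 0.30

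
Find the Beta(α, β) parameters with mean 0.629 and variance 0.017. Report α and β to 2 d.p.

α = 8.01, β = 4.72

Let s = α+β. The Beta variance is μ(1−μ)/(s+1).
So s+1 = μ(1−μ)/σ² = (0.629×0.371)/0.017 = 0.233359/0.017 = 13.7270, giving s = 12.7270.
Then α = μs = 0.629×12.7270 = 8.01 and β = (1−μ)s = 0.371×12.7270 = 4.72.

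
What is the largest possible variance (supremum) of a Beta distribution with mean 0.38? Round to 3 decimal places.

0.236

Var = μ(1−μ)/(α+β+1), which approaches μ(1−μ) as α+β → 0.
So the supremum is μ(1−μ) = 0.38×0.62 = 0.236.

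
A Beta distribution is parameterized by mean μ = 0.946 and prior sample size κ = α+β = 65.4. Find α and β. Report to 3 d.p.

α = μκ = 0.946×65.4 = 61.868 and β = (1−μ)κ = 0.054×65.4 = 3.532.

α = 61.868, β = 3.532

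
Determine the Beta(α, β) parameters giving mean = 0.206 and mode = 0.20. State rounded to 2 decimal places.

α = 20.60, β = 79.40

With s = α+β: μ = α/s and mode = (α−1)/(s−2). Eliminating α = μs,
μs − 1 = m(s−2) ⇒ s(μ−m) = 1−2m ⇒ s = 0.60/0.006 = 100.0000.
So α = μs = 20.60, β = (1−μ)s = 79.40.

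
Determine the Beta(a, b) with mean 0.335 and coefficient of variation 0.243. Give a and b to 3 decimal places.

a = 10.927, b = 21.691

Var = (CV·μ)² = (0.243×0.335)² = 0.006627.
a+b = μ(1−μ)/Var − 1 = 0.222775/0.006627 − 1 = 32.6174.
Thus a = 0.335·32.6174 = 10.927 and b = 0.665·32.6174 = 21.691.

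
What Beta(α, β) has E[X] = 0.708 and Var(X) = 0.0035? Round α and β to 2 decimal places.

α = 41.11, β = 16.96

Write ν = α+β; then α = μν and Var = μ(1−μ)/(ν+1).
ν = μ(1−μ)/Var − 1 = 0.206736/0.0035 − 1 = 58.0674.
α = 0.708·58.0674 = 41.11, β = 0.292·58.0674 = 16.96.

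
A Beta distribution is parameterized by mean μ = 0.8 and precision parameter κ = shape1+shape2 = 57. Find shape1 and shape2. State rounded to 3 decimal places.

shape1 = μκ = 0.8×57 = 45.600 and shape2 = (1−μ)κ = 0.2×57 = 11.400.

shape1 = 45.600, shape2 = 11.400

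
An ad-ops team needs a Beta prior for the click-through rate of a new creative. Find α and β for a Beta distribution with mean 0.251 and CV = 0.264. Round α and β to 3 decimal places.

α = 10.496, β = 31.320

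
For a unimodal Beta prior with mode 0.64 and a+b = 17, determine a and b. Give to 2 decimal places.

a = 10.60, b = 6.40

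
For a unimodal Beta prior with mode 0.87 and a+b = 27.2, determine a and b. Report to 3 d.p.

a = 22.924, b = 4.276

Since the density peak of Beta(a,b) is at (a−1)/(a+b−2),
a = 1 + 0.87(27.2−2) = 22.924 and b = 27.2 − 22.924 = 4.276.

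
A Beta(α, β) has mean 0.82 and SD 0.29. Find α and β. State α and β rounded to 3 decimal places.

α = 0.619, β = 0.136

Variance = 0.29² = 0.0841. The moment-matching identity α+β = μ(1−μ)/Var − 1 gives
α+β = 0.1476/0.0841 − 1 = 0.7551, so α = μ·0.7551 = 0.619 and β = (1−μ)·0.7551 = 0.136.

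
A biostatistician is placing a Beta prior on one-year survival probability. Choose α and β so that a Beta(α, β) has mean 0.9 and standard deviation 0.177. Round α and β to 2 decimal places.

Variance = 0.177² = 0.031329. The moment-matching identity α+β = μ(1−μ)/Var − 1 gives
α+β = 0.09/0.031329 − 1 = 1.8727, so α = μ·1.8727 = 1.69 and β = (1−μ)·1.8727 = 0.19.

α = 1.69, β = 0.19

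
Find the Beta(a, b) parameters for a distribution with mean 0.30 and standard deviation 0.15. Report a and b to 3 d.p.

σ² = 0.15² = 0.0225.
With s = a+b, Var = μ(1−μ)/(s+1), so s+1 = (0.30×0.70)/0.0225 = 9.3333 and s = 8.3333.
a = μs = 2.500, b = (1−μ)s = 5.833.

a = 2.500, b = 5.833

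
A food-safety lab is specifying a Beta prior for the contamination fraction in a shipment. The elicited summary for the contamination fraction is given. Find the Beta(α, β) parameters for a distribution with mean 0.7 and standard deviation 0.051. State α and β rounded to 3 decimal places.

α = 55.817, β = 23.921

First σ² = 0.002601. Setting α = μn, β = (1−μ)n with n = α+β,
μ(1−μ)/(n+1) = 0.002601 ⇒ n+1 = 0.21/0.002601 = 80.7382 ⇒ n = 79.7382.
Hence α = 0.7×79.7382 = 55.817, β = 0.3×79.7382 = 23.921.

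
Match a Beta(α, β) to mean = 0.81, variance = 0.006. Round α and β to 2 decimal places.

α = 19.97, β = 4.68

Let s = α+β. The Beta variance is μ(1−μ)/(s+1).
So s+1 = μ(1−μ)/σ² = (0.81×0.19)/0.006 = 0.1539/0.006 = 25.6500, giving s = 24.6500.
Then α = μs = 0.81×24.6500 = 19.97 and β = (1−μ)s = 0.19×24.6500 = 4.68.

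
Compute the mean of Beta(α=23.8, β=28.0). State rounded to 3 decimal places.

0.459

The Beta mean is α/(α+β) = 23.8/(23.8+28.0) = 0.459.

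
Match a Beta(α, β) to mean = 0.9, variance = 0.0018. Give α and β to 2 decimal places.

α = 44.10, β = 4.90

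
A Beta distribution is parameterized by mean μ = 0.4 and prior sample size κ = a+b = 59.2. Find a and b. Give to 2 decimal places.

a = 23.68, b = 35.52

Split κ in proportion μ : (1−μ): a = 0.4·59.2 = 23.68, b = 59.2 − 23.68 = 35.52.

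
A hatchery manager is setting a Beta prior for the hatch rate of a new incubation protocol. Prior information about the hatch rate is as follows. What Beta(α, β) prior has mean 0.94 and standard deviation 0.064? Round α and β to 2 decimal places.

α = 12.00, β = 0.77

σ² = 0.064² = 0.004096.
With s = α+β, Var = μ(1−μ)/(s+1), so s+1 = (0.94×0.06)/0.004096 = 13.7695 and s = 12.7695.
α = μs = 12.00, β = (1−μ)s = 0.77.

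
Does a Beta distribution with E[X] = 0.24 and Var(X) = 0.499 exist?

The Beta variance bound is σ² < μ(1−μ).
Here μ(1−μ) = 0.24×0.76 = 0.1824, and 0.499 ≥ 0.1824.

No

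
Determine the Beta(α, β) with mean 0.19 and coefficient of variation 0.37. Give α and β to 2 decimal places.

Var = (CV·μ)² = (0.37×0.19)² = 0.004942.
α+β = μ(1−μ)/Var − 1 = 0.1539/0.004942 − 1 = 30.1407.
Thus α = 0.19·30.1407 = 5.73 and β = 0.81·30.1407 = 24.41.

α = 5.73, β = 24.41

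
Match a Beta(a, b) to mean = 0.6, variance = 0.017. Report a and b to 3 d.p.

a = 7.871, b = 5.247

Write ν = a+b; then a = μν and Var = μ(1−μ)/(ν+1).
ν = μ(1−μ)/Var − 1 = 0.24/0.017 − 1 = 13.1176.
a = 0.6·13.1176 = 7.871, b = 0.4·13.1176 = 5.247.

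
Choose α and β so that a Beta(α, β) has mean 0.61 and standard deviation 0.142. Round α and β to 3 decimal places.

α = 6.587, β = 4.211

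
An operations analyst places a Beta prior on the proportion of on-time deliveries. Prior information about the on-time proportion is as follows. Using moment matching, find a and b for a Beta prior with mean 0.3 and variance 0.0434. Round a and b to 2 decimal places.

Write ν = a+b; then a = μν and Var = μ(1−μ)/(ν+1).
ν = μ(1−μ)/Var − 1 = 0.21/0.0434 − 1 = 3.8387.
a = 0.3·3.8387 = 1.15, b = 0.7·3.8387 = 2.69.

a = 1.15, b = 2.69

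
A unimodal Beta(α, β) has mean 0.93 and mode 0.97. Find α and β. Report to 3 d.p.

α = 21.855, β = 1.645

Let s = α+β. Mean gives α = μs = 0.93s; mode gives (α−1)/(s−2) = 0.97.
Substituting: 0.93s − 1 = 0.97(s−2) = 0.97s − 1.94, so -0.04s = -0.94 and s = 23.5000.
Then α = 0.93×23.5000 = 21.855 and β = s−α = 1.645.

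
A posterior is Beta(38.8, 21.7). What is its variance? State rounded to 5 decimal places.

Var = αβ/[(α+β)²(α+β+1)] = (38.8×21.7)/(60.5²×61.5) = 841.96/225105.375 = 0.00374.

0.00374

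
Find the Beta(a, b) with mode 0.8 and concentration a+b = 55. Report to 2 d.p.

a = 43.40, b = 11.60

Since the density peak of Beta(a,b) is at (a−1)/(a+b−2),
a = 1 + 0.8(55−2) = 43.40 and b = 55 − 43.40 = 11.60.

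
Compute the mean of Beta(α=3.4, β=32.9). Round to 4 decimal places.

0.0937

The Beta mean is α/(α+β) = 3.4/(3.4+32.9) = 0.0937.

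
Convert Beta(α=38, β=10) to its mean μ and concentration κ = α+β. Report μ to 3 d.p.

μ = 0.792, κ = 48

κ = α+β = 38+10 = 48; μ = α/κ = 38/48 = 0.792.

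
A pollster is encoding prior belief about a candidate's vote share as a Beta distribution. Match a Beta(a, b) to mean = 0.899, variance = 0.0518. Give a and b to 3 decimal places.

By moment matching, a+b = μ(1−μ)/σ² − 1 = (0.899·0.101)/0.0518 − 1 = 1.7529 − 1 = 0.7529.
Since a/(a+b) = μ, a = 0.899·0.7529 = 0.677 and b = 0.101·0.7529 = 0.076.

a = 0.677, b = 0.076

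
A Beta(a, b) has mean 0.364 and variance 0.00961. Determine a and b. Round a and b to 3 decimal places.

a = 8.405, b = 14.685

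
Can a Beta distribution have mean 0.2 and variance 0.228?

No

For any Beta, Var(X) < E[X]·(1−E[X]).
Here μ(1−μ) = 0.2×0.8 = 0.16, and 0.228 ≥ 0.16.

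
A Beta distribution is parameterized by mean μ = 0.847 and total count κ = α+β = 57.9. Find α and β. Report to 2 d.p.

α = μκ = 0.847×57.9 = 49.04 and β = (1−μ)κ = 0.153×57.9 = 8.86.

α = 49.04, β = 8.86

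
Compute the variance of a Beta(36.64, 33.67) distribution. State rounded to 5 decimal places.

0.00350

μ = 36.64/70.31 = 0.521121; Var = μ(1−μ)/(α+β+1) = 0.2495539/71.31 = 0.00350.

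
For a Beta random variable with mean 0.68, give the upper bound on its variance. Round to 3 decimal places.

0.218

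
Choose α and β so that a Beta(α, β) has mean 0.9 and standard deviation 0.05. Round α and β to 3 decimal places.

α = 31.500, β = 3.500

Variance = 0.05² = 0.0025. The moment-matching identity α+β = μ(1−μ)/Var − 1 gives
α+β = 0.09/0.0025 − 1 = 35.0000, so α = μ·35.0000 = 31.500 and β = (1−μ)·35.0000 = 3.500.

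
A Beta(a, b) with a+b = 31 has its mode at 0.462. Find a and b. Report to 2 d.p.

Since the density peak of Beta(a,b) is at (a−1)/(a+b−2),
a = 1 + 0.462(31−2) = 14.40 and b = 31 − 14.40 = 16.60.

a = 14.40, b = 16.60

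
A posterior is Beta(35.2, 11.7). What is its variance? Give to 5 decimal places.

0.00391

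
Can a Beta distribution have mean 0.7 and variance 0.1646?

Yes

A Beta with mean μ has variance μ(1−μ)/(α+β+1) < μ(1−μ).
Here μ(1−μ) = 0.7×0.3 = 0.21, and 0.1646 < 0.21.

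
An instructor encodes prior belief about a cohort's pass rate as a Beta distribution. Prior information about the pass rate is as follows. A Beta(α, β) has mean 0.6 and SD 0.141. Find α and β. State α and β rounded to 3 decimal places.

α = 6.643, β = 4.429

σ² = 0.141² = 0.019881.
With s = α+β, Var = μ(1−μ)/(s+1), so s+1 = (0.6×0.4)/0.019881 = 12.0718 and s = 11.0718.
α = μs = 6.643, β = (1−μ)s = 4.429.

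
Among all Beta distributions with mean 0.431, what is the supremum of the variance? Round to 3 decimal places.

For fixed mean μ the Beta variance is μ(1−μ)/(α+β+1), increasing as α+β decreases.
Its least upper bound (not attained) is μ(1−μ) = 0.431·0.569 = 0.245.

0.245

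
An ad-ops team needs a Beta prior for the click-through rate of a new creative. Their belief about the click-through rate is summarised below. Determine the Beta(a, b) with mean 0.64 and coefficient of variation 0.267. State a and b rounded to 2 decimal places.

σ = CV·μ = 0.267×0.64 = 0.17088, so σ² = 0.029200.
s+1 = μ(1−μ)/σ² = 0.2304/0.029200 = 7.8904, so s = a+b = 6.8904.
a = μs = 4.41, b = (1−μ)s = 2.48.

a = 4.41, b = 2.48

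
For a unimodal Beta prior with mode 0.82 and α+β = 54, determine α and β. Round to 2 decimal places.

α = 43.64, β = 10.36

Mode = (α−1)/(κ−2) with κ = α+β, so α−1 = 0.82·52 = 42.64.
α = 43.64; β = κ − α = 10.36.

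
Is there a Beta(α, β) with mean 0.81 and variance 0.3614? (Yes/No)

No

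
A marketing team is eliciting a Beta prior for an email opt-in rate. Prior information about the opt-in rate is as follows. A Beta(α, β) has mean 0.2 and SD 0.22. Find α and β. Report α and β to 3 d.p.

σ² = 0.22² = 0.0484.
With s = α+β, Var = μ(1−μ)/(s+1), so s+1 = (0.2×0.8)/0.0484 = 3.3058 and s = 2.3058.
α = μs = 0.461, β = (1−μ)s = 1.845.

α = 0.461, β = 1.845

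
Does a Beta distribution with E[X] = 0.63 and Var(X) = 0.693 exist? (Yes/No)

The Beta variance bound is σ² < μ(1−μ).
Here μ(1−μ) = 0.63×0.37 = 0.2331, and 0.693 ≥ 0.2331.

No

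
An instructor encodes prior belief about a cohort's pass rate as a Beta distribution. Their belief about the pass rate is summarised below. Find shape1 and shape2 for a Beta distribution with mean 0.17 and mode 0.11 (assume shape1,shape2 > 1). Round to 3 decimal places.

shape1 = 2.210, shape2 = 10.790

With s = shape1+shape2: μ = shape1/s and mode = (shape1−1)/(s−2). Eliminating shape1 = μs,
μs − 1 = m(s−2) ⇒ s(μ−m) = 1−2m ⇒ s = 0.78/0.06 = 13.0000.
So shape1 = μs = 2.210, shape2 = (1−μ)s = 10.790.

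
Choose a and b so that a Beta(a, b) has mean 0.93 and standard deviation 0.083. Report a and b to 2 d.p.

σ² = 0.083² = 0.006889.
With s = a+b, Var = μ(1−μ)/(s+1), so s+1 = (0.93×0.07)/0.006889 = 9.4498 and s = 8.4498.
a = μs = 7.86, b = (1−μ)s = 0.59.

a = 7.86, b = 0.59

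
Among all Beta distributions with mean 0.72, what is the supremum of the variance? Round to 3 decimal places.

0.202

For fixed mean μ the Beta variance is μ(1−μ)/(α+β+1), increasing as α+β decreases.
Its least upper bound (not attained) is μ(1−μ) = 0.72·0.28 = 0.202.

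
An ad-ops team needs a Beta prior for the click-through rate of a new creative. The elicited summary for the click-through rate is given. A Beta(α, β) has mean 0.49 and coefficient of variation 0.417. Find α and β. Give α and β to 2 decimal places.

α = 2.44, β = 2.54

σ = CV·μ = 0.417×0.49 = 0.20433, so σ² = 0.041751.
s+1 = μ(1−μ)/σ² = 0.2499/0.041751 = 5.9855, so s = α+β = 4.9855.
α = μs = 2.44, β = (1−μ)s = 2.54.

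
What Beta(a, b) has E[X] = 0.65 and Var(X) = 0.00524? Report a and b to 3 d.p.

a = 27.570, b = 14.846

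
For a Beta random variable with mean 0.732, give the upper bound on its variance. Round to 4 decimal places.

0.1962

Var = μ(1−μ)/(α+β+1), which approaches μ(1−μ) as α+β → 0.
So the supremum is μ(1−μ) = 0.732×0.268 = 0.1962.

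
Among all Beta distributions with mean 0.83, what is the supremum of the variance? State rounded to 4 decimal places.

0.1411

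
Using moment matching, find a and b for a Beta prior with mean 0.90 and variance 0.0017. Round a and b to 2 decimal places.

By moment matching, a+b = μ(1−μ)/σ² − 1 = (0.90·0.10)/0.0017 − 1 = 52.9412 − 1 = 51.9412.
Since a/(a+b) = μ, a = 0.90·51.9412 = 46.75 and b = 0.10·51.9412 = 5.19.

a = 46.75, b = 5.19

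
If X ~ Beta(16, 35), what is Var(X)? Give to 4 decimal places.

α+β = 51 and αβ = 560, so Var = αβ/[(α+β)²(α+β+1)] = 560/135252 = 0.0041.

0.0041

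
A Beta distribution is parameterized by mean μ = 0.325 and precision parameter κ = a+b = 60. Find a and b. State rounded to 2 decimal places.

a = 19.50, b = 40.50

a = μκ = 0.325×60 = 19.50 and b = (1−μ)κ = 0.675×60 = 40.50.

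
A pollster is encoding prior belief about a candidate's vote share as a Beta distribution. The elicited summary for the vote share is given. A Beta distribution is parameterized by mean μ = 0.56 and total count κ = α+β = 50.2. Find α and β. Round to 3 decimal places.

Split κ in proportion μ : (1−μ): α = 0.56·50.2 = 28.112, β = 50.2 − 28.112 = 22.088.

α = 28.112, β = 22.088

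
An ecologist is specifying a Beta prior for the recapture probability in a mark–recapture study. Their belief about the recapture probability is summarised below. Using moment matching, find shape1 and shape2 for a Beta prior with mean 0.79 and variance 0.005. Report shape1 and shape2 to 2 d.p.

shape1 = 25.42, shape2 = 6.76

Let s = shape1+shape2. The Beta variance is μ(1−μ)/(s+1).
So s+1 = μ(1−μ)/σ² = (0.79×0.21)/0.005 = 0.1659/0.005 = 33.1800, giving s = 32.1800.
Then shape1 = μs = 0.79×32.1800 = 25.42 and shape2 = (1−μ)s = 0.21×32.1800 = 6.76.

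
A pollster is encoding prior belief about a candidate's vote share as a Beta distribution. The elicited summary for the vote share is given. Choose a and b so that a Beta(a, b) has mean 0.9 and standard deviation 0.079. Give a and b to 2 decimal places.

σ² = 0.079² = 0.006241.
With s = a+b, Var = μ(1−μ)/(s+1), so s+1 = (0.9×0.1)/0.006241 = 14.4208 and s = 13.4208.
a = μs = 12.08, b = (1−μ)s = 1.34.

a = 12.08, b = 1.34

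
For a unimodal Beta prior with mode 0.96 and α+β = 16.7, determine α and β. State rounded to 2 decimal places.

Since the density peak of Beta(α,β) is at (α−1)/(α+β−2),
α = 1 + 0.96(16.7−2) = 15.11 and β = 16.7 − 15.11 = 1.59.

α = 15.11, β = 1.59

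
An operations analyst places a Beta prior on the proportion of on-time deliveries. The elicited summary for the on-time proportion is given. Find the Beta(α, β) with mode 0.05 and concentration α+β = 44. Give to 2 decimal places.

α = 3.10, β = 40.90

For α,β>1 the mode is (α−1)/(α+β−2), so α = mode·(κ−2)+1 = 0.05×42+1 = 3.10.
And β = (1−mode)·(κ−2)+1 = 0.95×42+1 = 40.90.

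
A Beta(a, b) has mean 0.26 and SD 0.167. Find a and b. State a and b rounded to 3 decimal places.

a = 1.534, b = 4.365

First σ² = 0.027889. Setting a = μn, b = (1−μ)n with n = a+b,
μ(1−μ)/(n+1) = 0.027889 ⇒ n+1 = 0.1924/0.027889 = 6.8988 ⇒ n = 5.8988.
Hence a = 0.26×5.8988 = 1.534, b = 0.74×5.8988 = 4.365.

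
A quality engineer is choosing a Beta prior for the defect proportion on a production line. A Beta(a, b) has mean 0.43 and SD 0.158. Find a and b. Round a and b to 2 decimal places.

σ² = 0.158² = 0.024964.
With s = a+b, Var = μ(1−μ)/(s+1), so s+1 = (0.43×0.57)/0.024964 = 9.8181 and s = 8.8181.
a = μs = 3.79, b = (1−μ)s = 5.03.

a = 3.79, b = 5.03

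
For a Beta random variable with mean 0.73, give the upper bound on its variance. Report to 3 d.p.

0.197

For fixed mean μ the Beta variance is μ(1−μ)/(α+β+1), increasing as α+β decreases.
Its least upper bound (not attained) is μ(1−μ) = 0.73·0.27 = 0.197.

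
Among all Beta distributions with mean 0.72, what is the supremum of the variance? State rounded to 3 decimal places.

0.202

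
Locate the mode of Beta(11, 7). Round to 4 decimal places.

0.6250

With α,β > 1, mode = (α−1)/(α+β−2) = 10/16 = 0.6250.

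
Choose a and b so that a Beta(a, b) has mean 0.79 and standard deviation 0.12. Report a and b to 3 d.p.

a = 8.311, b = 2.209

First σ² = 0.0144. Setting a = μn, b = (1−μ)n with n = a+b,
μ(1−μ)/(n+1) = 0.0144 ⇒ n+1 = 0.1659/0.0144 = 11.5208 ⇒ n = 10.5208.
Hence a = 0.79×10.5208 = 8.311, b = 0.21×10.5208 = 2.209.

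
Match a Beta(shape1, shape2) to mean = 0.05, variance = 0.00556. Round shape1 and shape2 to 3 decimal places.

shape1 = 0.377, shape2 = 7.166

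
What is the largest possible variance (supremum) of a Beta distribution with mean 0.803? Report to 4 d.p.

For fixed mean μ the Beta variance is μ(1−μ)/(α+β+1), increasing as α+β decreases.
Its least upper bound (not attained) is μ(1−μ) = 0.803·0.197 = 0.1582.

0.1582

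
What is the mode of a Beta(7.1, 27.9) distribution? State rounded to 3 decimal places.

The density x^(α−1)(1−x)^(β−1) is maximised at (α−1)/(α+β−2) = 6.1/33.0 = 0.185.

0.185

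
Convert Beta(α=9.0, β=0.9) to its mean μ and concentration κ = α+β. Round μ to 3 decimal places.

μ = 0.909, κ = 9.9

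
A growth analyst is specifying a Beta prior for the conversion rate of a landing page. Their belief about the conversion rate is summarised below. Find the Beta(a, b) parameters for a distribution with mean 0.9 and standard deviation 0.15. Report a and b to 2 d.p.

a = 2.70, b = 0.30

Variance = 0.15² = 0.0225. The moment-matching identity a+b = μ(1−μ)/Var − 1 gives
a+b = 0.09/0.0225 − 1 = 3.0000, so a = μ·3.0000 = 2.70 and b = (1−μ)·3.0000 = 0.30.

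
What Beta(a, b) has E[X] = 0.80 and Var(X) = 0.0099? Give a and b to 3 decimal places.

By moment matching, a+b = μ(1−μ)/σ² − 1 = (0.80·0.20)/0.0099 − 1 = 16.1616 − 1 = 15.1616.
Since a/(a+b) = μ, a = 0.80·15.1616 = 12.129 and b = 0.20·15.1616 = 3.032.

a = 12.129, b = 3.032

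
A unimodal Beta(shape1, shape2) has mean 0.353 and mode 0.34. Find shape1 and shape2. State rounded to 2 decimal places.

With s = shape1+shape2: μ = shape1/s and mode = (shape1−1)/(s−2). Eliminating shape1 = μs,
μs − 1 = m(s−2) ⇒ s(μ−m) = 1−2m ⇒ s = 0.32/0.013 = 24.6154.
So shape1 = μs = 8.69, shape2 = (1−μ)s = 15.93.

shape1 = 8.69, shape2 = 15.93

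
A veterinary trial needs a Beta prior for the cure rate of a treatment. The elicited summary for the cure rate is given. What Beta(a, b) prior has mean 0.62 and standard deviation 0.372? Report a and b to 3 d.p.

a = 0.436, b = 0.267

First σ² = 0.138384. Setting a = μn, b = (1−μ)n with n = a+b,
μ(1−μ)/(n+1) = 0.138384 ⇒ n+1 = 0.2356/0.138384 = 1.7025 ⇒ n = 0.7025.
Hence a = 0.62×0.7025 = 0.436, b = 0.38×0.7025 = 0.267.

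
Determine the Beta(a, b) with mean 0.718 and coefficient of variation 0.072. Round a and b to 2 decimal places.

Var = (CV·μ)² = (0.072×0.718)² = 0.002672.
a+b = μ(1−μ)/Var − 1 = 0.202476/0.002672 − 1 = 74.7634.
Thus a = 0.718·74.7634 = 53.68 and b = 0.282·74.7634 = 21.08.

a = 53.68, b = 21.08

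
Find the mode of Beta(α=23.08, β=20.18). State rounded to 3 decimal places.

0.535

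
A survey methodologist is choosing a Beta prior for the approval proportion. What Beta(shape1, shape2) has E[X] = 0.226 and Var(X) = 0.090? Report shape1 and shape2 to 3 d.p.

shape1 = 0.213, shape2 = 0.730

Write ν = shape1+shape2; then shape1 = μν and Var = μ(1−μ)/(ν+1).
ν = μ(1−μ)/Var − 1 = 0.174924/0.090 − 1 = 0.9436.
shape1 = 0.226·0.9436 = 0.213, shape2 = 0.774·0.9436 = 0.730.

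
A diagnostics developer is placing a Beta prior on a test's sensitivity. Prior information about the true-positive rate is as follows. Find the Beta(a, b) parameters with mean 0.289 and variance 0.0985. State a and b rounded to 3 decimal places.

a = 0.314, b = 0.772

Write ν = a+b; then a = μν and Var = μ(1−μ)/(ν+1).
ν = μ(1−μ)/Var − 1 = 0.205479/0.0985 − 1 = 1.0861.
a = 0.289·1.0861 = 0.314, b = 0.711·1.0861 = 0.772.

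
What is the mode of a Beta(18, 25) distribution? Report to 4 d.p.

0.4146

With α,β > 1, mode = (α−1)/(α+β−2) = 17/41 = 0.4146.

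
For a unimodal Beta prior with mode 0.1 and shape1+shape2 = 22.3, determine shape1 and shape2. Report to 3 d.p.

Since the density peak of Beta(shape1,shape2) is at (shape1−1)/(shape1+shape2−2),
shape1 = 1 + 0.1(22.3−2) = 3.030 and shape2 = 22.3 − 3.030 = 19.270.

shape1 = 3.030, shape2 = 19.270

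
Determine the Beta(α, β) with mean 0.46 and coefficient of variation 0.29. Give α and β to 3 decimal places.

Var = (CV·μ)² = (0.29×0.46)² = 0.017796.
α+β = μ(1−μ)/Var − 1 = 0.2484/0.017796 − 1 = 12.9585.
Thus α = 0.46·12.9585 = 5.961 and β = 0.54·12.9585 = 6.998.

α = 5.961, β = 6.998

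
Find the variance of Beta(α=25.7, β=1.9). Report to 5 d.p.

0.00224

Var = αβ/[(α+β)²(α+β+1)] = (25.7×1.9)/(27.6²×28.6) = 48.83/21786.336 = 0.00224.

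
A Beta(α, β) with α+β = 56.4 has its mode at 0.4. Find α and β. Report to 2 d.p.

α = 22.76, β = 33.64

For α,β>1 the mode is (α−1)/(α+β−2), so α = mode·(κ−2)+1 = 0.4×54.4+1 = 22.76.
And β = (1−mode)·(κ−2)+1 = 0.6×54.4+1 = 33.64.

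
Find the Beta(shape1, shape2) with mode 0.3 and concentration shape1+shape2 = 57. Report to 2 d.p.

Since the density peak of Beta(shape1,shape2) is at (shape1−1)/(shape1+shape2−2),
shape1 = 1 + 0.3(57−2) = 17.50 and shape2 = 57 − 17.50 = 39.50.

shape1 = 17.50, shape2 = 39.50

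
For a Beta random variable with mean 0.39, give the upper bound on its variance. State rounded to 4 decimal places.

For fixed mean μ the Beta variance is μ(1−μ)/(α+β+1), increasing as α+β decreases.
Its least upper bound (not attained) is μ(1−μ) = 0.39·0.61 = 0.2379.

0.2379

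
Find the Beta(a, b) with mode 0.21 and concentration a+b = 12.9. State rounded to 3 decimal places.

a = 3.289, b = 9.611

For a,b>1 the mode is (a−1)/(a+b−2), so a = mode·(κ−2)+1 = 0.21×10.9+1 = 3.289.
And b = (1−mode)·(κ−2)+1 = 0.79×10.9+1 = 9.611.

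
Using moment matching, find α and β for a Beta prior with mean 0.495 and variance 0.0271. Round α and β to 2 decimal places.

α = 4.07, β = 4.15

Let s = α+β. The Beta variance is μ(1−μ)/(s+1).
So s+1 = μ(1−μ)/σ² = (0.495×0.505)/0.0271 = 0.249975/0.0271 = 9.2242, giving s = 8.2242.
Then α = μs = 0.495×8.2242 = 4.07 and β = (1−μ)s = 0.505×8.2242 = 4.15.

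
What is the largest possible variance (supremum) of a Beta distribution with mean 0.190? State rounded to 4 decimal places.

0.1539

For fixed mean μ the Beta variance is μ(1−μ)/(α+β+1), increasing as α+β decreases.
Its least upper bound (not attained) is μ(1−μ) = 0.190·0.810 = 0.1539.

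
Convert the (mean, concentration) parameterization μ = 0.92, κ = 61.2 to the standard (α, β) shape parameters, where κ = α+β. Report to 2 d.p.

α = 56.30, β = 4.90

α = μκ = 0.92×61.2 = 56.30 and β = (1−μ)κ = 0.08×61.2 = 4.90.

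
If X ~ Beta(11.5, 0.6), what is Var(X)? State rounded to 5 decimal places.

μ = 11.5/12.1 = 0.950413; Var = μ(1−μ)/(α+β+1) = 0.0471279/13.1 = 0.00360.

0.00360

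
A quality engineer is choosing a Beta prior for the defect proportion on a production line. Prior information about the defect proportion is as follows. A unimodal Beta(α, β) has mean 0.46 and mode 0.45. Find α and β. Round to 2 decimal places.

Let s = α+β. Mean gives α = μs = 0.46s; mode gives (α−1)/(s−2) = 0.45.
Substituting: 0.46s − 1 = 0.45(s−2) = 0.45s − 0.90, so 0.01s = 0.10 and s = 10.0000.
Then α = 0.46×10.0000 = 4.60 and β = s−α = 5.40.

α = 4.60, β = 5.40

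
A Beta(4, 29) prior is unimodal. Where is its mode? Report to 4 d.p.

The density x^(α−1)(1−x)^(β−1) is maximised at (α−1)/(α+β−2) = 3/31 = 0.0968.

0.0968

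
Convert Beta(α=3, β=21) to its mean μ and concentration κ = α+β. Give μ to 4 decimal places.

μ = 0.1250, κ = 24

κ = α+β = 3+21 = 24; μ = α/κ = 3/24 = 0.1250.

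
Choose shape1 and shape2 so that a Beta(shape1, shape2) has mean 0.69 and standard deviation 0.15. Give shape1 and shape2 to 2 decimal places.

shape1 = 5.87, shape2 = 2.64

First σ² = 0.0225. Setting shape1 = μn, shape2 = (1−μ)n with n = shape1+shape2,
μ(1−μ)/(n+1) = 0.0225 ⇒ n+1 = 0.2139/0.0225 = 9.5067 ⇒ n = 8.5067.
Hence shape1 = 0.69×8.5067 = 5.87, shape2 = 0.31×8.5067 = 2.64.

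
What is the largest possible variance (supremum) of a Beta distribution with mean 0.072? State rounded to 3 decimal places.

0.067

For fixed mean μ the Beta variance is μ(1−μ)/(α+β+1), increasing as α+β decreases.
Its least upper bound (not attained) is μ(1−μ) = 0.072·0.928 = 0.067.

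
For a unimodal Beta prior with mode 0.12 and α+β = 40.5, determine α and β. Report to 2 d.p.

α = 5.62, β = 34.88

Since the density peak of Beta(α,β) is at (α−1)/(α+β−2),
α = 1 + 0.12(40.5−2) = 5.62 and β = 40.5 − 5.62 = 34.88.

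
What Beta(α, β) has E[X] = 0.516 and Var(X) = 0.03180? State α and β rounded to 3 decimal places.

α = 3.536, β = 3.317

Write ν = α+β; then α = μν and Var = μ(1−μ)/(ν+1).
ν = μ(1−μ)/Var − 1 = 0.249744/0.03180 − 1 = 6.8536.
α = 0.516·6.8536 = 3.536, β = 0.484·6.8536 = 3.317.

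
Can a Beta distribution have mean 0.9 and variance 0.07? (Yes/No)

A Beta with mean μ has variance μ(1−μ)/(α+β+1) < μ(1−μ).
Here μ(1−μ) = 0.9×0.1 = 0.09, and 0.07 < 0.09.

Yes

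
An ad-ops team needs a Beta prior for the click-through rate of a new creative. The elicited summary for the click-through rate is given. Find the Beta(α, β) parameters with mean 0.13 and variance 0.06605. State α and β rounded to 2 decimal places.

α = 0.09, β = 0.62

By moment matching, α+β = μ(1−μ)/σ² − 1 = (0.13·0.87)/0.06605 − 1 = 1.7123 − 1 = 0.7123.
Since α/(α+β) = μ, α = 0.13·0.7123 = 0.09 and β = 0.87·0.7123 = 0.62.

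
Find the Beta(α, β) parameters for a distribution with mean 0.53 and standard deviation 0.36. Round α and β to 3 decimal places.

α = 0.489, β = 0.433

Variance = 0.36² = 0.1296. The moment-matching identity α+β = μ(1−μ)/Var − 1 gives
α+β = 0.2491/0.1296 − 1 = 0.9221, so α = μ·0.9221 = 0.489 and β = (1−μ)·0.9221 = 0.433.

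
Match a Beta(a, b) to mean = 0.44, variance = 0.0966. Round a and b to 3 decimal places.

Let s = a+b. The Beta variance is μ(1−μ)/(s+1).
So s+1 = μ(1−μ)/σ² = (0.44×0.56)/0.0966 = 0.2464/0.0966 = 2.5507, giving s = 1.5507.
Then a = μs = 0.44×1.5507 = 0.682 and b = (1−μ)s = 0.56×1.5507 = 0.868.

a = 0.682, b = 0.868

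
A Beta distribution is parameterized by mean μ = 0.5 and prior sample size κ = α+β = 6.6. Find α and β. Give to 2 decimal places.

Split κ in proportion μ : (1−μ): α = 0.5·6.6 = 3.30, β = 6.6 − 3.30 = 3.30.

α = 3.30, β = 3.30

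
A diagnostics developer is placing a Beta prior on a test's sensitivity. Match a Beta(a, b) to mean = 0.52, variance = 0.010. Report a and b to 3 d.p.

a = 12.459, b = 11.501

Write ν = a+b; then a = μν and Var = μ(1−μ)/(ν+1).
ν = μ(1−μ)/Var − 1 = 0.2496/0.010 − 1 = 23.9600.
a = 0.52·23.9600 = 12.459, b = 0.48·23.9600 = 11.501.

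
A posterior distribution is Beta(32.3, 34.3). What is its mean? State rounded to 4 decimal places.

0.4850

E[X] = α/(α+β) = 32.3/66.6 = 0.4850.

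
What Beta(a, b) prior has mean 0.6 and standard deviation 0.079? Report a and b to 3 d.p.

a = 22.473, b = 14.982

σ² = 0.079² = 0.006241.
With s = a+b, Var = μ(1−μ)/(s+1), so s+1 = (0.6×0.4)/0.006241 = 38.4554 and s = 37.4554.
a = μs = 22.473, b = (1−μ)s = 14.982.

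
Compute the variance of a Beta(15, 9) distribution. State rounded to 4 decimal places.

μ = 15/24 = 0.625000; Var = μ(1−μ)/(α+β+1) = 0.2343750/25 = 0.0094.

0.0094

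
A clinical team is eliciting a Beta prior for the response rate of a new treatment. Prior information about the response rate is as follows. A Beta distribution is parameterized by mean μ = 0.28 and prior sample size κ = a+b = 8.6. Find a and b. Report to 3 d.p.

a = 2.408, b = 6.192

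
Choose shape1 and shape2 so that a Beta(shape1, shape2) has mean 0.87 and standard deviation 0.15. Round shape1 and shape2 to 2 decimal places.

shape1 = 3.50, shape2 = 0.52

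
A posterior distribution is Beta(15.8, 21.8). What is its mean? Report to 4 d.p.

The Beta mean is α/(α+β) = 15.8/(15.8+21.8) = 0.4202.

0.4202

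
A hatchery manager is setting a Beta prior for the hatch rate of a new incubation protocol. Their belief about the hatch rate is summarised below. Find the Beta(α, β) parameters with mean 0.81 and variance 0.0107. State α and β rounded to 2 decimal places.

By moment matching, α+β = μ(1−μ)/σ² − 1 = (0.81·0.19)/0.0107 − 1 = 14.3832 − 1 = 13.3832.
Since α/(α+β) = μ, α = 0.81·13.3832 = 10.84 and β = 0.19·13.3832 = 2.54.

α = 10.84, β = 2.54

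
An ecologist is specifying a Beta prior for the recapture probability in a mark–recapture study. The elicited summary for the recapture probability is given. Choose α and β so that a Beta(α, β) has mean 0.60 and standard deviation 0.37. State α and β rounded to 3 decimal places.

α = 0.452, β = 0.301

σ² = 0.37² = 0.1369.
With s = α+β, Var = μ(1−μ)/(s+1), so s+1 = (0.60×0.40)/0.1369 = 1.7531 and s = 0.7531.
α = μs = 0.452, β = (1−μ)s = 0.301.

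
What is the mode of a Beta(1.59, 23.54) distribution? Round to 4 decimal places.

0.0255

The density x^(α−1)(1−x)^(β−1) is maximised at (α−1)/(α+β−2) = 0.59/23.13 = 0.0255.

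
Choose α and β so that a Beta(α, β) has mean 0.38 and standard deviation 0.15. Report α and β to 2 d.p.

α = 3.60, β = 5.87

σ² = 0.15² = 0.0225.
With s = α+β, Var = μ(1−μ)/(s+1), so s+1 = (0.38×0.62)/0.0225 = 10.4711 and s = 9.4711.
α = μs = 3.60, β = (1−μ)s = 5.87.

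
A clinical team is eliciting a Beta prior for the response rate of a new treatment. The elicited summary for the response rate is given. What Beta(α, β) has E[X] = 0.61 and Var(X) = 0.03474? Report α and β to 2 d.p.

α = 3.57, β = 2.28

Write ν = α+β; then α = μν and Var = μ(1−μ)/(ν+1).
ν = μ(1−μ)/Var − 1 = 0.2379/0.03474 − 1 = 5.8480.
α = 0.61·5.8480 = 3.57, β = 0.39·5.8480 = 2.28.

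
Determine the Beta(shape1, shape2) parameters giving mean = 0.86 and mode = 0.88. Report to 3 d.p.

shape1 = 32.680, shape2 = 5.320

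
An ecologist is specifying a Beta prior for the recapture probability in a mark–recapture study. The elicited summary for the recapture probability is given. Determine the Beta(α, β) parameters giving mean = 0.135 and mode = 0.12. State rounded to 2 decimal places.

With s = α+β: μ = α/s and mode = (α−1)/(s−2). Eliminating α = μs,
μs − 1 = m(s−2) ⇒ s(μ−m) = 1−2m ⇒ s = 0.76/0.015 = 50.6667.
So α = μs = 6.84, β = (1−μ)s = 43.83.

α = 6.84, β = 43.83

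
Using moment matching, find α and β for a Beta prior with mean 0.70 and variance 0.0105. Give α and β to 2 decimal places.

Write ν = α+β; then α = μν and Var = μ(1−μ)/(ν+1).
ν = μ(1−μ)/Var − 1 = 0.2100/0.0105 − 1 = 19.0000.
α = 0.70·19.0000 = 13.30, β = 0.30·19.0000 = 5.70.

α = 13.30, β = 5.70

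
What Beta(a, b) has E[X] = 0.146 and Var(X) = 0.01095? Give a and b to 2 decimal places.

Let s = a+b. The Beta variance is μ(1−μ)/(s+1).
So s+1 = μ(1−μ)/σ² = (0.146×0.854)/0.01095 = 0.124684/0.01095 = 11.3867, giving s = 10.3867.
Then a = μs = 0.146×10.3867 = 1.52 and b = (1−μ)s = 0.854×10.3867 = 8.87.

a = 1.52, b = 8.87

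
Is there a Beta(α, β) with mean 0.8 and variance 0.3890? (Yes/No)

No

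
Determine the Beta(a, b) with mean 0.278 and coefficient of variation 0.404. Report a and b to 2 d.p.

a = 4.15, b = 10.77

σ = CV·μ = 0.404×0.278 = 0.11231, so σ² = 0.012614.
s+1 = μ(1−μ)/σ² = 0.200716/0.012614 = 15.9122, so s = a+b = 14.9122.
a = μs = 4.15, b = (1−μ)s = 10.77.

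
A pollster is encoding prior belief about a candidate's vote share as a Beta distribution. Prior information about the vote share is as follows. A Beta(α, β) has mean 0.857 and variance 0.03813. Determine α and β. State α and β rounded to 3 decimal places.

α = 1.897, β = 0.317

By moment matching, α+β = μ(1−μ)/σ² − 1 = (0.857·0.143)/0.03813 − 1 = 3.2140 − 1 = 2.2140.
Since α/(α+β) = μ, α = 0.857·2.2140 = 1.897 and β = 0.143·2.2140 = 0.317.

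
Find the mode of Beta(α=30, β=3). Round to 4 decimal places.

The density x^(α−1)(1−x)^(β−1) is maximised at (α−1)/(α+β−2) = 29/31 = 0.9355.

0.9355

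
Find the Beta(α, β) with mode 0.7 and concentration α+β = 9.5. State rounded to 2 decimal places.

α = 6.25, β = 3.25

For α,β>1 the mode is (α−1)/(α+β−2), so α = mode·(κ−2)+1 = 0.7×7.5+1 = 6.25.
And β = (1−mode)·(κ−2)+1 = 0.3×7.5+1 = 3.25.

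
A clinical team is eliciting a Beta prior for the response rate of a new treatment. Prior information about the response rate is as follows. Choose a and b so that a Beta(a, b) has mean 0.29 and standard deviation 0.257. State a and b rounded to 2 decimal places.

Variance = 0.257² = 0.066049. The moment-matching identity a+b = μ(1−μ)/Var − 1 gives
a+b = 0.2059/0.066049 − 1 = 2.1174, so a = μ·2.1174 = 0.61 and b = (1−μ)·2.1174 = 1.50.

a = 0.61, b = 1.50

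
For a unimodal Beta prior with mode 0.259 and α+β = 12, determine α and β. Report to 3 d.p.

α = 3.590, β = 8.410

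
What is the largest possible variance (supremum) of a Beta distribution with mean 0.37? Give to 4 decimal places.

For fixed mean μ the Beta variance is μ(1−μ)/(α+β+1), increasing as α+β decreases.
Its least upper bound (not attained) is μ(1−μ) = 0.37·0.63 = 0.2331.

0.2331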